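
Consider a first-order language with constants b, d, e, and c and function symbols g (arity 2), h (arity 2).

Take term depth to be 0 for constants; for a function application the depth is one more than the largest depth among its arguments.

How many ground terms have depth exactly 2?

If N_k denotes the number of depth-≤k ground terms, the 4 constants give N_0 = 4, and each function symbol of arity r contributes N_{k-1}^r new terms at level k: N_k = 4 + N_{k-1}^2 + N_{k-1}^2.
N_0 = 4
N_1 = 4 + 4^2 + 4^2 = 36
N_2 = 4 + 36^2 + 36^2 = 2596
Terms of depth exactly 2: N_2 − N_1 = 2596 − 36 = 2560.

2560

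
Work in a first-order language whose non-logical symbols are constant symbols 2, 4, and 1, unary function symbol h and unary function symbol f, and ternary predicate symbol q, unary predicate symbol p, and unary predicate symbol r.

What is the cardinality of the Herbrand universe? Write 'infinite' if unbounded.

infinite

The signature has at least one function symbol (h, arity 1) and at least one constant (2).
Iterating h gives infinitely many distinct ground terms: 2, h(2), h(h(2)), ...
So the Herbrand universe is infinite.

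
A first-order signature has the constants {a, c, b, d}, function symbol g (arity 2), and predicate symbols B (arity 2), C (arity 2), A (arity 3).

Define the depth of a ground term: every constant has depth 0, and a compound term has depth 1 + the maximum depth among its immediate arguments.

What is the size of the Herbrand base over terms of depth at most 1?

First count ground terms of depth ≤ 1.
If N_k denotes the number of depth-≤k ground terms, the 4 constants give N_0 = 4, and each function symbol of arity r contributes N_{k-1}^r new terms at level k: N_k = 4 + N_{k-1}^2.
N_0 = 4
N_1 = 4 + 4^2 = 20
So |H| = 20.
A ground atom is a predicate applied to a tuple of terms from H, so the count is the sum over predicates of |H|^arity:
  B: 20^2 = 400;  C: 20^2 = 400;  A: 20^3 = 8000
Total ground atoms: 400 + 400 + 8000 = 8800.

8800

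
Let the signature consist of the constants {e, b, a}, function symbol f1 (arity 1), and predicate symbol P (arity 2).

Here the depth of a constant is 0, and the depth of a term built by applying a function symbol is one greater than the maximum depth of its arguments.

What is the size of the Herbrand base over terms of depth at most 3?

First count ground terms of depth ≤ 3.
Let N_k = |{terms of depth ≤ k}|. Then N_0 = 3 and N_k = 3 + N_{k-1} for k ≥ 1 (one summand per function symbol, arity giving the exponent).
N_0 = 3
N_1 = 3 + 3 = 6
N_2 = 3 + 6 = 9
N_3 = 3 + 9 = 12
So |H| = 12.
A ground atom is a predicate applied to a tuple of terms from H, so the count is the sum over predicates of |H|^arity:
  P: 12^2 = 144
Total ground atoms: 144.

144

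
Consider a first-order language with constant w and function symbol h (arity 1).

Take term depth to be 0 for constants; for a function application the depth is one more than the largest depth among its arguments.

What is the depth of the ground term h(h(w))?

2

depth(h(w)) = 1 + depth(w) = 1 + 0 = 1
depth(h(h(w))) = 1 + depth(h(w)) = 1 + 1 = 2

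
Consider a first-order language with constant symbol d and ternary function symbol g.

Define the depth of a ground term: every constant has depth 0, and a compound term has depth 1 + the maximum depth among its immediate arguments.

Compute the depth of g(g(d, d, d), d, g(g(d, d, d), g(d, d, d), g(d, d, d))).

depth(g(d, d, d)) = 1 + max(0, 0, 0) = 1
depth(g(g(d, d, d), g(d, d, d), g(d, d, d))) = 1 + max(1, 1, 1) = 2
depth(g(g(d, d, d), d, g(g(d, d, d), g(d, d, d), g(d, d, d)))) = 1 + max(1, 0, 2) = 3

3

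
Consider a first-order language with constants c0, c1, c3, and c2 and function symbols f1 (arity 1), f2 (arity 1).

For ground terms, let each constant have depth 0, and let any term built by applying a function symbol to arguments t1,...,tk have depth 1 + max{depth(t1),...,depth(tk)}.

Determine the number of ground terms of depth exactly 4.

Write N_k for the number of ground terms of depth ≤ k. A term of depth ≤ k is either a constant or a function symbol applied to arguments of depth ≤ k−1, so N_k = 4 + N_{k-1} + N_{k-1}.
N_0 = 4
N_1 = 4 + 4 + 4 = 12
N_2 = 4 + 12 + 12 = 28
N_3 = 4 + 28 + 28 = 60
N_4 = 4 + 60 + 60 = 124
Terms of depth exactly 4: N_4 − N_3 = 124 − 60 = 64.

64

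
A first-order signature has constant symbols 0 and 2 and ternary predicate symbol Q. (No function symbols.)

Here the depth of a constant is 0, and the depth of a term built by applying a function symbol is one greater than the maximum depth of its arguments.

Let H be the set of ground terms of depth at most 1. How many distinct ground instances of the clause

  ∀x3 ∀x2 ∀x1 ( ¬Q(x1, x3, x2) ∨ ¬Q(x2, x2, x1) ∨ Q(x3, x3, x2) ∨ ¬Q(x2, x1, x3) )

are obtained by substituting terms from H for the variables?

Ground terms of depth ≤ 1:
  With no function symbols every ground term is a constant, so there are exactly 2 ground terms at every depth bound.
  N_0 = 2
  N_1 = 2
So there are 2 ground terms available for substitution.
The body mentions every one of the 3 quantified variables; since ground terms form a free algebra, no two substitutions collapse to the same formula.
Number of ground instances = 2^3 = 8.

8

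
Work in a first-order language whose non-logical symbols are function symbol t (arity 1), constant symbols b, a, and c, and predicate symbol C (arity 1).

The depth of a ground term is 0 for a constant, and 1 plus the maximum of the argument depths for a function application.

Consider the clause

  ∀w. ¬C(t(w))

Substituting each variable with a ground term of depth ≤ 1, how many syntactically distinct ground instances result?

6

Ground terms of depth ≤ 1:
  Write N_k for the number of ground terms of depth ≤ k. A term of depth ≤ k is either a constant or a function symbol applied to arguments of depth ≤ k−1, so N_k = 3 + N_{k-1}.
  N_0 = 3
  N_1 = 3 + 3 = 6
  Explicitly: b, a, c, t(b), t(a), t(c).
So there are 6 ground terms available for substitution.
The body mentions the single quantified variable w; since ground terms form a free algebra, no two substitutions collapse to the same formula.
Number of ground instances = 6.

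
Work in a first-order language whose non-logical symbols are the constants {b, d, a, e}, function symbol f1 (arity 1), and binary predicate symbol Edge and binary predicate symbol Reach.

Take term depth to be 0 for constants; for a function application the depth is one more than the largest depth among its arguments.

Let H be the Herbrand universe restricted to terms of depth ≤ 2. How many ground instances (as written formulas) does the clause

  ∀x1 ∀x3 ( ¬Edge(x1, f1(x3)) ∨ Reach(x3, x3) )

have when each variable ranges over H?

Ground terms of depth ≤ 2:
  Write N_k for the number of ground terms of depth ≤ k. A term of depth ≤ k is either a constant or a function symbol applied to arguments of depth ≤ k−1, so N_k = 4 + N_{k-1}.
  N_0 = 4
  N_1 = 4 + 4 = 8
  N_2 = 4 + 8 = 12
So there are 12 ground terms available for substitution.
The body mentions every one of the 2 quantified variables; since ground terms form a free algebra, no two substitutions collapse to the same formula.
Number of ground instances = 12^2 = 144.

144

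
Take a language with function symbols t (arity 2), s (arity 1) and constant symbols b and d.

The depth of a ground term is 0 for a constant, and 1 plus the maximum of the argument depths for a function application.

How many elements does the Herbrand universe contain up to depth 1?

8

Let N_k count ground terms of depth at most k. Each non-constant term of depth ≤ k is some function symbol applied to depth-≤(k−1) arguments, giving N_k = 2 + N_{k-1}^2 + N_{k-1}.
N_0 = 2
N_1 = 2 + 2^2 + 2 = 8
Explicitly: b, d, t(b, b), t(b, d), t(d, b), t(d, d), s(b), s(d).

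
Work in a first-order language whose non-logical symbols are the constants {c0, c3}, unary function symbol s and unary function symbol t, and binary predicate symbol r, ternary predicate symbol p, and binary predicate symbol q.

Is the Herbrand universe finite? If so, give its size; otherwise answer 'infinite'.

infinite

The signature has at least one function symbol (s, arity 1) and at least one constant (c0).
Iterating s gives infinitely many distinct ground terms: c0, s(c0), s(s(c0)), ...
So the Herbrand universe is infinite.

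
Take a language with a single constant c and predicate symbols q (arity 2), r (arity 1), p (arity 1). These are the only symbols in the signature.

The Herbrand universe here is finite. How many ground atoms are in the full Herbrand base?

3

With no function symbols, the Herbrand universe is just the 1 constant.
Ground atoms per predicate: q: 1^2 = 1, r: 1, p: 1.
Herbrand base size = 1 + 1 + 1 = 3.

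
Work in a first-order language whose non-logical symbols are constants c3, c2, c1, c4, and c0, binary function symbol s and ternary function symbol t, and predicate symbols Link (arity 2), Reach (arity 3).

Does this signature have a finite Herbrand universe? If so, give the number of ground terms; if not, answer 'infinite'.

infinite

The signature has at least one function symbol (s, arity 2) and at least one constant (c3).
Iterating s gives infinitely many distinct ground terms: c3, s(c3, c3), s(s(c3, c3), s(c3, c3)), ...
So the Herbrand universe is infinite.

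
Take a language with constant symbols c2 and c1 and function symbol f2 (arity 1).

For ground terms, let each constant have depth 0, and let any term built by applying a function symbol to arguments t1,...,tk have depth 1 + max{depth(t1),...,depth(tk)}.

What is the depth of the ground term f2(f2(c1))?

2

depth(f2(c1)) = 1 + depth(c1) = 1 + 0 = 1
depth(f2(f2(c1))) = 1 + depth(f2(c1)) = 1 + 1 = 2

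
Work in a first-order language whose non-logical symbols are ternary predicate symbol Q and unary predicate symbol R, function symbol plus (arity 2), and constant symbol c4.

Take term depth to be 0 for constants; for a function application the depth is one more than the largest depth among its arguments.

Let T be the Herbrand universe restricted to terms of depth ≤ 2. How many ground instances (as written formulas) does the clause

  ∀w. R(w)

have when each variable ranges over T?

Ground terms of depth ≤ 2:
  Count level by level. With function symbols plus/2, the terms of depth ≤ k are the 1 constant together with each function applied to depth-≤(k−1) tuples, so N_k = 1 + N_{k-1}^2.
  N_0 = 1
  N_1 = 1 + 1^2 = 2
  N_2 = 1 + 2^2 = 5
  Explicitly: c4, plus(c4, c4), plus(c4, plus(c4, c4)), plus(plus(c4, c4), c4), plus(plus(c4, c4), plus(c4, c4)).
So there are 5 ground terms available for substitution.
There is 1 variable to instantiate (w),  occurring in at least one literal, so different choices give different ground instances.
Number of ground instances = 5.

5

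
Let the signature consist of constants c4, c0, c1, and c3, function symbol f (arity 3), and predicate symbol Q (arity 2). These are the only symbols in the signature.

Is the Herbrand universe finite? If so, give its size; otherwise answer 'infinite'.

infinite

The signature has at least one function symbol (f, arity 3) and at least one constant (c4).
Iterating f gives infinitely many distinct ground terms: c4, f(c4, c4, c4), f(f(c4, c4, c4), f(c4, c4, c4), f(c4, c4, c4)), ...
So the Herbrand universe is infinite.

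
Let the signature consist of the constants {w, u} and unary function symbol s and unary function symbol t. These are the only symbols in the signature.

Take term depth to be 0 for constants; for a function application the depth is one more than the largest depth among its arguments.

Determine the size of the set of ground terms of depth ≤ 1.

6

Let N_k count ground terms of depth at most k. Each non-constant term of depth ≤ k is some function symbol applied to depth-≤(k−1) arguments, giving N_k = 2 + N_{k-1} + N_{k-1}.
N_0 = 2
N_1 = 2 + 2 + 2 = 6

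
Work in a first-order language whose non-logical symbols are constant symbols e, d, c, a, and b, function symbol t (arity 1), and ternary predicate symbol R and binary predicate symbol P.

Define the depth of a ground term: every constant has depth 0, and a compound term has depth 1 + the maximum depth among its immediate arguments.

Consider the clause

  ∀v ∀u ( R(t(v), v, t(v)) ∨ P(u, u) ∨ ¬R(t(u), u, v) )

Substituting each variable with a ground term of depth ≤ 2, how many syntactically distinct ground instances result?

225

Ground terms of depth ≤ 2:
  Write N_k for the number of ground terms of depth ≤ k. A term of depth ≤ k is either a constant or a function symbol applied to arguments of depth ≤ k−1, so N_k = 5 + N_{k-1}.
  N_0 = 5
  N_1 = 5 + 5 = 10
  N_2 = 5 + 10 = 15
So there are 15 ground terms available for substitution.
The clause has 2 distinct variables (v, u), each appearing in the body. In the free term algebra distinct substitutions yield syntactically distinct ground instances.
Number of ground instances = 15^2 = 225.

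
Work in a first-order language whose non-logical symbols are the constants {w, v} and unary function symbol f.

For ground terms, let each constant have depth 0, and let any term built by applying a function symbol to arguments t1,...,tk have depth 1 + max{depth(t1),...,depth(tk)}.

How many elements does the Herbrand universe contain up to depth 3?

8

Let N_k = |{terms of depth ≤ k}|. Then N_0 = 2 and N_k = 2 + N_{k-1} for k ≥ 1 (one summand per function symbol, arity giving the exponent).
N_0 = 2
N_1 = 2 + 2 = 4
N_2 = 2 + 4 = 6
N_3 = 2 + 6 = 8
Explicitly: w, v, f(w), f(v), f(f(w)), f(f(v)), f(f(f(w))), f(f(f(v))).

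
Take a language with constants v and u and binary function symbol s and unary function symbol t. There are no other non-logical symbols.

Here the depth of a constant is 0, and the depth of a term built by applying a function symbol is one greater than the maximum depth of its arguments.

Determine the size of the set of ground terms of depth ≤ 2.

74

Write N_k for the number of ground terms of depth ≤ k. A term of depth ≤ k is either a constant or a function symbol applied to arguments of depth ≤ k−1, so N_k = 2 + N_{k-1}^2 + N_{k-1}.
N_0 = 2
N_1 = 2 + 2^2 + 2 = 8
N_2 = 2 + 8^2 + 8 = 74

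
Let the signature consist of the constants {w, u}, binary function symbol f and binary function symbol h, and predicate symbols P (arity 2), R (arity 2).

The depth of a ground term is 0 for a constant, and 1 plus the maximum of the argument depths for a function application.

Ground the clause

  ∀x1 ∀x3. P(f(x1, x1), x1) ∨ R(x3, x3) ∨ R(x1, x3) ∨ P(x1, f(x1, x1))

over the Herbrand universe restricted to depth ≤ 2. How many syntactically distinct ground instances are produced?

Ground terms of depth ≤ 2:
  Count level by level. With function symbols f/2, h/2, the terms of depth ≤ k are the 2 constants together with each function applied to depth-≤(k−1) tuples, so N_k = 2 + N_{k-1}^2 + N_{k-1}^2.
  N_0 = 2
  N_1 = 2 + 2^2 + 2^2 = 10
  N_2 = 2 + 10^2 + 10^2 = 202
So there are 202 ground terms available for substitution.
The clause has 2 distinct variables (x1, x3), each appearing in the body. In the free term algebra distinct substitutions yield syntactically distinct ground instances.
Number of ground instances = 202^2 = 40804.

40804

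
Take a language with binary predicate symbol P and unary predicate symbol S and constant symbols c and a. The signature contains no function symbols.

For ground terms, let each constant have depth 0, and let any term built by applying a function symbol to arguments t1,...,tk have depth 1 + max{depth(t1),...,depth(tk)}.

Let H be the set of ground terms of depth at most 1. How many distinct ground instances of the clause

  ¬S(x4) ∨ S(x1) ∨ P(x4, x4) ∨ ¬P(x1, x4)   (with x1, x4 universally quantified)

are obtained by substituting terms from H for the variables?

4

Ground terms of depth ≤ 1:
  With no function symbols every ground term is a constant, so there are exactly 2 ground terms at every depth bound.
  N_0 = 2
  N_1 = 2
So there are 2 ground terms available for substitution.
The body mentions every one of the 2 quantified variables; since ground terms form a free algebra, no two substitutions collapse to the same formula.
Number of ground instances = 2^2 = 4.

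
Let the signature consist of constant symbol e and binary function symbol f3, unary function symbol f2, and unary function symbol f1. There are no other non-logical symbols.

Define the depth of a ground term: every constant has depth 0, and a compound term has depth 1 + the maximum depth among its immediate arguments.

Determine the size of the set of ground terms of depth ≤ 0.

1

Count level by level. With function symbols f3/2, f2/1, f1/1, the terms of depth ≤ k are the 1 constant together with each function applied to depth-≤(k−1) tuples, so N_k = 1 + N_{k-1}^2 + N_{k-1} + N_{k-1}.
N_0 = 1
Explicitly: e.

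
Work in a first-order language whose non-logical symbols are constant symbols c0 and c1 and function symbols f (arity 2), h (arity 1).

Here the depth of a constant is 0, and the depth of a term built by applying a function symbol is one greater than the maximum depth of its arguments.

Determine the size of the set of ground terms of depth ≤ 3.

5552

If N_k denotes the number of depth-≤k ground terms, the 2 constants give N_0 = 2, and each function symbol of arity r contributes N_{k-1}^r new terms at level k: N_k = 2 + N_{k-1}^2 + N_{k-1}.
N_0 = 2
N_1 = 2 + 2^2 + 2 = 8
N_2 = 2 + 8^2 + 8 = 74
N_3 = 2 + 74^2 + 74 = 5552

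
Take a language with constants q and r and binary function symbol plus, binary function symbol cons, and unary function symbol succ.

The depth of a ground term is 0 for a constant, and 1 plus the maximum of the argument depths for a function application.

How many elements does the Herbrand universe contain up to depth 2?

302

Let N_k count ground terms of depth at most k. Each non-constant term of depth ≤ k is some function symbol applied to depth-≤(k−1) arguments, giving N_k = 2 + N_{k-1}^2 + N_{k-1}^2 + N_{k-1}.
N_0 = 2
N_1 = 2 + 2^2 + 2^2 + 2 = 12
N_2 = 2 + 12^2 + 12^2 + 12 = 302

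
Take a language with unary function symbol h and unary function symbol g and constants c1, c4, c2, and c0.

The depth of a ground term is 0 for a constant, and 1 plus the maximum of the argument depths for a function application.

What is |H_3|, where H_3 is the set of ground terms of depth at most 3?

60

If N_k denotes the number of depth-≤k ground terms, the 4 constants give N_0 = 4, and each function symbol of arity r contributes N_{k-1}^r new terms at level k: N_k = 4 + N_{k-1} + N_{k-1}.
N_0 = 4
N_1 = 4 + 4 + 4 = 12
N_2 = 4 + 12 + 12 = 28
N_3 = 4 + 28 + 28 = 60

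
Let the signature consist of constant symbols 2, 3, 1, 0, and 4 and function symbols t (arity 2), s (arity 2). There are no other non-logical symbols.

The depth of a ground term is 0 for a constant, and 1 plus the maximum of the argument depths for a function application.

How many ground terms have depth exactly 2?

6000

Let N_k count ground terms of depth at most k. Each non-constant term of depth ≤ k is some function symbol applied to depth-≤(k−1) arguments, giving N_k = 5 + N_{k-1}^2 + N_{k-1}^2.
N_0 = 5
N_1 = 5 + 5^2 + 5^2 = 55
N_2 = 5 + 55^2 + 55^2 = 6055
Terms of depth exactly 2: N_2 − N_1 = 6055 − 55 = 6000.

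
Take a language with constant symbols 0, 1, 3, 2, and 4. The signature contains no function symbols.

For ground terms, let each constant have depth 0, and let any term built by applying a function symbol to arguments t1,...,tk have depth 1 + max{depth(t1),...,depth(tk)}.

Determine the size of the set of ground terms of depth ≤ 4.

With no function symbols every ground term is a constant, so there are exactly 5 ground terms at every depth bound.
N_0 = 5
N_1 = 5
N_2 = 5
N_3 = 5
N_4 = 5

5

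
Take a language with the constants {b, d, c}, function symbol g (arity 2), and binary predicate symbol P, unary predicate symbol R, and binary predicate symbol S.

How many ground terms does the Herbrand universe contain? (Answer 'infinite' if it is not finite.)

The signature has at least one function symbol (g, arity 2) and at least one constant (b).
Iterating g gives infinitely many distinct ground terms: b, g(b, b), g(g(b, b), g(b, b)), ...
So the Herbrand universe is infinite.

infinite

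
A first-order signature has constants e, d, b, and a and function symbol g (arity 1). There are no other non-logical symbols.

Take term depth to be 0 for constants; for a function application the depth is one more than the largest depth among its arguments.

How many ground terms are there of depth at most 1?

Write N_k for the number of ground terms of depth ≤ k. A term of depth ≤ k is either a constant or a function symbol applied to arguments of depth ≤ k−1, so N_k = 4 + N_{k-1}.
N_0 = 4
N_1 = 4 + 4 = 8
Explicitly: e, d, b, a, g(e), g(d), g(b), g(a).

8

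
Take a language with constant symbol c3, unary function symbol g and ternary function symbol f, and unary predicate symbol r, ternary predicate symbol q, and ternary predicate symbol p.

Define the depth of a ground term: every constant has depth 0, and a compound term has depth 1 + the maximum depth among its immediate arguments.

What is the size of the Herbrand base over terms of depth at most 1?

57

First count ground terms of depth ≤ 1.
Count level by level. With function symbols g/1, f/3, the terms of depth ≤ k are the 1 constant together with each function applied to depth-≤(k−1) tuples, so N_k = 1 + N_{k-1} + N_{k-1}^3.
N_0 = 1
N_1 = 1 + 1 + 1^3 = 3
Explicitly: c3, g(c3), f(c3, c3, c3).
So |H| = 3.
Each predicate of arity r yields |H|^r ground atoms (one per choice of an r-tuple from H):
  r: 3;  q: 3^3 = 27;  p: 3^3 = 27
Total ground atoms: 3 + 27 + 27 = 57.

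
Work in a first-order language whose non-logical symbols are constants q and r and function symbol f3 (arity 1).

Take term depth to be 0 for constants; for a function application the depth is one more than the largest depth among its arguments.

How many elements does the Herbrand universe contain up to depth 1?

Write N_k for the number of ground terms of depth ≤ k. A term of depth ≤ k is either a constant or a function symbol applied to arguments of depth ≤ k−1, so N_k = 2 + N_{k-1}.
N_0 = 2
N_1 = 2 + 2 = 4

4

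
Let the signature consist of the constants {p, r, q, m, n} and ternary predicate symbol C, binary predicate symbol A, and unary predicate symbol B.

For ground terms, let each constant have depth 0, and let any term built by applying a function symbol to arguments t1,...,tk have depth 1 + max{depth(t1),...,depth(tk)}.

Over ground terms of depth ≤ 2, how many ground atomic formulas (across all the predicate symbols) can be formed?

First count ground terms of depth ≤ 2.
With no function symbols every ground term is a constant, so there are exactly 5 ground terms at every depth bound.
N_0 = 5
N_1 = 5
N_2 = 5
So |H| = 5.
For each predicate symbol, the number of ground atoms is |H| raised to its arity; summing:
  C: 5^3 = 125;  A: 5^2 = 25;  B: 5
Total ground atoms: 125 + 25 + 5 = 155.

155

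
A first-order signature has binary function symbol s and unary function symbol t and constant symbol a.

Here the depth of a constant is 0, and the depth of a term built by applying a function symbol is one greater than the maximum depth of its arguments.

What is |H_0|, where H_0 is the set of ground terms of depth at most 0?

1

Let N_k count ground terms of depth at most k. Each non-constant term of depth ≤ k is some function symbol applied to depth-≤(k−1) arguments, giving N_k = 1 + N_{k-1}^2 + N_{k-1}.
N_0 = 1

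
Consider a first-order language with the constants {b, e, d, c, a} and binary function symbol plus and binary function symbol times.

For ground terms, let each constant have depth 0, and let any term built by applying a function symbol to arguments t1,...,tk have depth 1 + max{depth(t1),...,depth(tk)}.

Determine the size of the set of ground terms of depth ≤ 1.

55

Let N_k count ground terms of depth at most k. Each non-constant term of depth ≤ k is some function symbol applied to depth-≤(k−1) arguments, giving N_k = 5 + N_{k-1}^2 + N_{k-1}^2.
N_0 = 5
N_1 = 5 + 5^2 + 5^2 = 55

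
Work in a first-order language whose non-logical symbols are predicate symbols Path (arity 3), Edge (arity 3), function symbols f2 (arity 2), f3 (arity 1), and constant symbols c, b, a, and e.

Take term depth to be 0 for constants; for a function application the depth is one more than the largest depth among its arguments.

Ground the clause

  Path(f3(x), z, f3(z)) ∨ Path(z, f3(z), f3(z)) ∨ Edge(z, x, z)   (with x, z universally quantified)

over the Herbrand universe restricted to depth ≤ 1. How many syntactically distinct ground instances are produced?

Ground terms of depth ≤ 1:
  Let N_k = |{terms of depth ≤ k}|. Then N_0 = 4 and N_k = 4 + N_{k-1}^2 + N_{k-1} for k ≥ 1 (one summand per function symbol, arity giving the exponent).
  N_0 = 4
  N_1 = 4 + 4^2 + 4 = 24
So there are 24 ground terms available for substitution.
There are 2 variables to instantiate (x, z), each occurring in at least one literal, so different choices give different ground instances.
Number of ground instances = 24^2 = 576.

576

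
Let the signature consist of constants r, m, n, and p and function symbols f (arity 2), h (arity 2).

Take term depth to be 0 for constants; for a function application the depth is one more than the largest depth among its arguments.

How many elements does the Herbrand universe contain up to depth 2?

2596

Let N_k = |{terms of depth ≤ k}|. Then N_0 = 4 and N_k = 4 + N_{k-1}^2 + N_{k-1}^2 for k ≥ 1 (one summand per function symbol, arity giving the exponent).
N_0 = 4
N_1 = 4 + 4^2 + 4^2 = 36
N_2 = 4 + 36^2 + 36^2 = 2596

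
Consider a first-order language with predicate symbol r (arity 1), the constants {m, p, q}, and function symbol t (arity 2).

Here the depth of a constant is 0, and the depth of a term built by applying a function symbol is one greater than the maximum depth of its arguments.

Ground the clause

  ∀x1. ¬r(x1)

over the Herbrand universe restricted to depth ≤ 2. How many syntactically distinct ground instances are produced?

147

Ground terms of depth ≤ 2:
  Let N_k count ground terms of depth at most k. Each non-constant term of depth ≤ k is some function symbol applied to depth-≤(k−1) arguments, giving N_k = 3 + N_{k-1}^2.
  N_0 = 3
  N_1 = 3 + 3^2 = 12
  N_2 = 3 + 12^2 = 147
So there are 147 ground terms available for substitution.
The body mentions the single quantified variable x1; since ground terms form a free algebra, no two substitutions collapse to the same formula.
Number of ground instances = 147.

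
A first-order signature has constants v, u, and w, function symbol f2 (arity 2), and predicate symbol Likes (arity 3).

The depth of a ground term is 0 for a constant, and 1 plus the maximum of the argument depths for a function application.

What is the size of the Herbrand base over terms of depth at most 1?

1728

First count ground terms of depth ≤ 1.
If N_k denotes the number of depth-≤k ground terms, the 3 constants give N_0 = 3, and each function symbol of arity r contributes N_{k-1}^r new terms at level k: N_k = 3 + N_{k-1}^2.
N_0 = 3
N_1 = 3 + 3^2 = 12
So |H| = 12.
Each predicate of arity r yields |H|^r ground atoms (one per choice of an r-tuple from H):
  Likes: 12^3 = 1728
Total ground atoms: 1728.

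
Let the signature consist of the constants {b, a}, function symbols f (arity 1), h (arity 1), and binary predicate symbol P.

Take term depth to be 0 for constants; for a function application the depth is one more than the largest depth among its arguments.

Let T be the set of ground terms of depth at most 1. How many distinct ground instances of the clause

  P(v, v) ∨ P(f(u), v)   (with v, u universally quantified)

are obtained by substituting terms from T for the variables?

36

Ground terms of depth ≤ 1:
  If N_k denotes the number of depth-≤k ground terms, the 2 constants give N_0 = 2, and each function symbol of arity r contributes N_{k-1}^r new terms at level k: N_k = 2 + N_{k-1} + N_{k-1}.
  N_0 = 2
  N_1 = 2 + 2 + 2 = 6
  Explicitly: b, a, f(b), f(a), h(b), h(a).
So there are 6 ground terms available for substitution.
The clause has 2 distinct variables (v, u), each appearing in the body. In the free term algebra distinct substitutions yield syntactically distinct ground instances.
Number of ground instances = 6^2 = 36.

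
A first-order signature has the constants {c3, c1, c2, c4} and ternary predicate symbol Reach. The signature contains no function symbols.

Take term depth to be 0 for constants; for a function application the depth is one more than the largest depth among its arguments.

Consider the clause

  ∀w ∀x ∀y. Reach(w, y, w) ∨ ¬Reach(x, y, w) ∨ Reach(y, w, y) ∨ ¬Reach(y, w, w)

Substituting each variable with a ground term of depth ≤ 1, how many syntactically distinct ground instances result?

Ground terms of depth ≤ 1:
  With no function symbols every ground term is a constant, so there are exactly 4 ground terms at every depth bound.
  N_0 = 4
  N_1 = 4
  Explicitly: c3, c1, c2, c4.
So there are 4 ground terms available for substitution.
The body mentions every one of the 3 quantified variables; since ground terms form a free algebra, no two substitutions collapse to the same formula.
Number of ground instances = 4^3 = 64.

64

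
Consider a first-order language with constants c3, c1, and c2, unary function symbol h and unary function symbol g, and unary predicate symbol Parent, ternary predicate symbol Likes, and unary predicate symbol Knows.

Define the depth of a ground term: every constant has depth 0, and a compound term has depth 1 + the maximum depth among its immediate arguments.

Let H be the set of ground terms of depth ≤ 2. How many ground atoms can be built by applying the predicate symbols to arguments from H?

9303

First count ground terms of depth ≤ 2.
Let N_k = |{terms of depth ≤ k}|. Then N_0 = 3 and N_k = 3 + N_{k-1} + N_{k-1} for k ≥ 1 (one summand per function symbol, arity giving the exponent).
N_0 = 3
N_1 = 3 + 3 + 3 = 9
N_2 = 3 + 9 + 9 = 21
So |H| = 21.
Each predicate of arity r yields |H|^r ground atoms (one per choice of an r-tuple from H):
  Parent: 21;  Likes: 21^3 = 9261;  Knows: 21
Total ground atoms: 21 + 9261 + 21 = 9303.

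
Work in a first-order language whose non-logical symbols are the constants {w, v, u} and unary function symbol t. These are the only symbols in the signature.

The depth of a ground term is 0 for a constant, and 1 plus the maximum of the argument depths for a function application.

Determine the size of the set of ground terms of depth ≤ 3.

Let N_k count ground terms of depth at most k. Each non-constant term of depth ≤ k is some function symbol applied to depth-≤(k−1) arguments, giving N_k = 3 + N_{k-1}.
N_0 = 3
N_1 = 3 + 3 = 6
N_2 = 3 + 6 = 9
N_3 = 3 + 9 = 12

12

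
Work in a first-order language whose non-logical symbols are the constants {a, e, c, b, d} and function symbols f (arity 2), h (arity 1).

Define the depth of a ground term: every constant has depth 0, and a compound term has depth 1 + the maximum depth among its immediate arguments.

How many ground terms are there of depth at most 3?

Let N_k = |{terms of depth ≤ k}|. Then N_0 = 5 and N_k = 5 + N_{k-1}^2 + N_{k-1} for k ≥ 1 (one summand per function symbol, arity giving the exponent).
N_0 = 5
N_1 = 5 + 5^2 + 5 = 35
N_2 = 5 + 35^2 + 35 = 1265
N_3 = 5 + 1265^2 + 1265 = 1601495

1601495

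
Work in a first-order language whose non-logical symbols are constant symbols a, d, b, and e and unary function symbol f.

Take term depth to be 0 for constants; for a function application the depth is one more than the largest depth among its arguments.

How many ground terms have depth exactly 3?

4

Let N_k = |{terms of depth ≤ k}|. Then N_0 = 4 and N_k = 4 + N_{k-1} for k ≥ 1 (one summand per function symbol, arity giving the exponent).
N_0 = 4
N_1 = 4 + 4 = 8
N_2 = 4 + 8 = 12
N_3 = 4 + 12 = 16
Terms of depth exactly 3: N_3 − N_2 = 16 − 12 = 4.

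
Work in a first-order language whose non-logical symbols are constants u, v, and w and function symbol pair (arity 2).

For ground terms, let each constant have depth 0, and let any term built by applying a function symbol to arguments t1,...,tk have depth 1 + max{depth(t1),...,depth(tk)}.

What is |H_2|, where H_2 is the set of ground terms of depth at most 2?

147

Write N_k for the number of ground terms of depth ≤ k. A term of depth ≤ k is either a constant or a function symbol applied to arguments of depth ≤ k−1, so N_k = 3 + N_{k-1}^2.
N_0 = 3
N_1 = 3 + 3^2 = 12
N_2 = 3 + 12^2 = 147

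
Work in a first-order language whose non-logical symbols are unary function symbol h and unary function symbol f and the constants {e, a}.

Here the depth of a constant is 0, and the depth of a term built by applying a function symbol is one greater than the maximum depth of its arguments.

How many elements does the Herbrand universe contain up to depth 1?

Count level by level. With function symbols h/1, f/1, the terms of depth ≤ k are the 2 constants together with each function applied to depth-≤(k−1) tuples, so N_k = 2 + N_{k-1} + N_{k-1}.
N_0 = 2
N_1 = 2 + 2 + 2 = 6
Explicitly: e, a, h(e), h(a), f(e), f(a).

6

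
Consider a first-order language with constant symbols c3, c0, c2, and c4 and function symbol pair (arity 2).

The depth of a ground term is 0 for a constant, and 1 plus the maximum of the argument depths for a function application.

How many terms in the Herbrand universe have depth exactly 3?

162816

Let N_k count ground terms of depth at most k. Each non-constant term of depth ≤ k is some function symbol applied to depth-≤(k−1) arguments, giving N_k = 4 + N_{k-1}^2.
N_0 = 4
N_1 = 4 + 4^2 = 20
N_2 = 4 + 20^2 = 404
N_3 = 4 + 404^2 = 163220
Terms of depth exactly 3: N_3 − N_2 = 163220 − 404 = 162816.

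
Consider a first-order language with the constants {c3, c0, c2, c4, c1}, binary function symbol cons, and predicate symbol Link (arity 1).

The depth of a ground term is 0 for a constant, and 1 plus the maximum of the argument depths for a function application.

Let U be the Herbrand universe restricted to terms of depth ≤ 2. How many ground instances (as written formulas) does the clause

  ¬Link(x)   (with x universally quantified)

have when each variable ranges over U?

905

Ground terms of depth ≤ 2:
  If N_k denotes the number of depth-≤k ground terms, the 5 constants give N_0 = 5, and each function symbol of arity r contributes N_{k-1}^r new terms at level k: N_k = 5 + N_{k-1}^2.
  N_0 = 5
  N_1 = 5 + 5^2 = 30
  N_2 = 5 + 30^2 = 905
So there are 905 ground terms available for substitution.
The variable x ranges independently over the available ground terms, and distinct assignments produce distinct instances.
Number of ground instances = 905.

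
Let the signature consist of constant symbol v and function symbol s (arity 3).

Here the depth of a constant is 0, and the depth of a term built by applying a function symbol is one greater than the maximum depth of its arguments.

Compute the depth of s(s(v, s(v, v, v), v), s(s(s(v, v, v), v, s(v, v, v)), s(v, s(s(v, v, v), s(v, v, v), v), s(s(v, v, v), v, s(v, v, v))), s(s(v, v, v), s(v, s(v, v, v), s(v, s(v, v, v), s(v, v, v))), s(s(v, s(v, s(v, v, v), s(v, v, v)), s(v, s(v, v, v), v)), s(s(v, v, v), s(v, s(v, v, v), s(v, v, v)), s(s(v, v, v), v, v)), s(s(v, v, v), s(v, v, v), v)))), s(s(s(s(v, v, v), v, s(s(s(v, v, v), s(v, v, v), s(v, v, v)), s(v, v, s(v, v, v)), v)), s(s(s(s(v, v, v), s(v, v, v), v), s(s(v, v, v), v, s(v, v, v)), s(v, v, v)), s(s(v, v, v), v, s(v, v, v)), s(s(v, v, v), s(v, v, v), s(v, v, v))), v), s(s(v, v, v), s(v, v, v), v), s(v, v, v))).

7

depth(s(v, v, v)) = 1 + max(0, 0, 0) = 1
depth(s(v, s(v, v, v), v)) = 1 + max(0, 1, 0) = 2
depth(s(s(v, v, v), v, s(v, v, v))) = 1 + max(1, 0, 1) = 2
depth(s(s(v, v, v), s(v, v, v), v)) = 1 + max(1, 1, 0) = 2
depth(s(v, s(s(v, v, v), s(v, v, v), v), s(s(v, v, v), v, s(v, v, v)))) = 1 + max(0, 2, 2) = 3
depth(s(v, s(v, v, v), s(v, v, v))) = 1 + max(0, 1, 1) = 2
depth(s(v, s(v, v, v), s(v, s(v, v, v), s(v, v, v)))) = 1 + max(0, 1, 2) = 3
depth(s(v, s(v, s(v, v, v), s(v, v, v)), s(v, s(v, v, v), v))) = 1 + max(0, 2, 2) = 3
depth(s(s(v, v, v), v, v)) = 1 + max(1, 0, 0) = 2
depth(s(s(v, v, v), s(v, s(v, v, v), s(v, v, v)), s(s(v, v, v), v, v))) = 1 + max(1, 2, 2) = 3
depth(s(s(v, s(v, s(v, v, v), s(v, v, v)), s(v, s(v, v, v), v)), s(s(v, v, v), s(v, s(v, v, v), s(v, v, v)), s(s(v, v, v), v, v)), s(s(v, v, v), s(v, v, v), v))) = 1 + max(3, 3, 2) = 4
depth(s(s(v, v, v), s(v, s(v, v, v), s(v, s(v, v, v), s(v, v, v))), s(s(v, s(v, s(v, v, v), s(v, v, v)), s(v, s(v, v, v), v)), s(s(v, v, v), s(v, s(v, v, v), s(v, v, v)), s(s(v, v, v), v, v)), s(s(v, v, v), s(v, v, v), v)))) = 1 + max(1, 3, 4) = 5
depth(s(s(s(v, v, v), v, s(v, v, v)), s(v, s(s(v, v, v), s(v, v, v), v), s(s(v, v, v), v, s(v, v, v))), s(s(v, v, v), s(v, s(v, v, v), s(v, s(v, v, v), s(v, v, v))), s(s(v, s(v, s(v, v, v), s(v, v, v)), s(v, s(v, v, v), v)), s(s(v, v, v), s(v, s(v, v, v), s(v, v, v)), s(s(v, v, v), v, v)), s(s(v, v, v), s(v, v, v), v))))) = 1 + max(2, 3, 5) = 6
depth(s(s(v, v, v), s(v, v, v), s(v, v, v))) = 1 + max(1, 1, 1) = 2
depth(s(v, v, s(v, v, v))) = 1 + max(0, 0, 1) = 2
depth(s(s(s(v, v, v), s(v, v, v), s(v, v, v)), s(v, v, s(v, v, v)), v)) = 1 + max(2, 2, 0) = 3
depth(s(s(v, v, v), v, s(s(s(v, v, v), s(v, v, v), s(v, v, v)), s(v, v, s(v, v, v)), v))) = 1 + max(1, 0, 3) = 4
depth(s(s(s(v, v, v), s(v, v, v), v), s(s(v, v, v), v, s(v, v, v)), s(v, v, v))) = 1 + max(2, 2, 1) = 3
depth(s(s(s(s(v, v, v), s(v, v, v), v), s(s(v, v, v), v, s(v, v, v)), s(v, v, v)), s(s(v, v, v), v, s(v, v, v)), s(s(v, v, v), s(v, v, v), s(v, v, v)))) = 1 + max(3, 2, 2) = 4
depth(s(s(s(v, v, v), v, s(s(s(v, v, v), s(v, v, v), s(v, v, v)), s(v, v, s(v, v, v)), v)), s(s(s(s(v, v, v), s(v, v, v), v), s(s(v, v, v), v, s(v, v, v)), s(v, v, v)), s(s(v, v, v), v, s(v, v, v)), s(s(v, v, v), s(v, v, v), s(v, v, v))), v)) = 1 + max(4, 4, 0) = 5
depth(s(s(s(s(v, v, v), v, s(s(s(v, v, v), s(v, v, v), s(v, v, v)), s(v, v, s(v, v, v)), v)), s(s(s(s(v, v, v), s(v, v, v), v), s(s(v, v, v), v, s(v, v, v)), s(v, v, v)), s(s(v, v, v), v, s(v, v, v)), s(s(v, v, v), s(v, v, v), s(v, v, v))), v), s(s(v, v, v), s(v, v, v), v), s(v, v, v))) = 1 + max(5, 2, 1) = 6
depth(s(s(v, s(v, v, v), v), s(s(s(v, v, v), v, s(v, v, v)), s(v, s(s(v, v, v), s(v, v, v), v), s(s(v, v, v), v, s(v, v, v))), s(s(v, v, v), s(v, s(v, v, v), s(v, s(v, v, v), s(v, v, v))), s(s(v, s(v, s(v, v, v), s(v, v, v)), s(v, s(v, v, v), v)), s(s(v, v, v), s(v, s(v, v, v), s(v, v, v)), s(s(v, v, v), v, v)), s(s(v, v, v), s(v, v, v), v)))), s(s(s(s(v, v, v), v, s(s(s(v, v, v), s(v, v, v), s(v, v, v)), s(v, v, s(v, v, v)), v)), s(s(s(s(v, v, v), s(v, v, v), v), s(s(v, v, v), v, s(v, v, v)), s(v, v, v)), s(s(v, v, v), v, s(v, v, v)), s(s(v, v, v), s(v, v, v), s(v, v, v))), v), s(s(v, v, v), s(v, v, v), v), s(v, v, v)))) = 1 + max(2, 6, 6) = 7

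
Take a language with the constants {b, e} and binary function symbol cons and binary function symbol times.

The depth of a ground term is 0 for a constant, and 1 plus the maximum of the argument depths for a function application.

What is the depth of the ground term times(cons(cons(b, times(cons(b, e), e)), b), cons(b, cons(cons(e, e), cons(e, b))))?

depth(cons(b, e)) = 1 + max(0, 0) = 1
depth(times(cons(b, e), e)) = 1 + max(1, 0) = 2
depth(cons(b, times(cons(b, e), e))) = 1 + max(0, 2) = 3
depth(cons(cons(b, times(cons(b, e), e)), b)) = 1 + max(3, 0) = 4
depth(cons(e, e)) = 1 + max(0, 0) = 1
depth(cons(e, b)) = 1 + max(0, 0) = 1
depth(cons(cons(e, e), cons(e, b))) = 1 + max(1, 1) = 2
depth(cons(b, cons(cons(e, e), cons(e, b)))) = 1 + max(0, 2) = 3
depth(times(cons(cons(b, times(cons(b, e), e)), b), cons(b, cons(cons(e, e), cons(e, b))))) = 1 + max(4, 3) = 5

5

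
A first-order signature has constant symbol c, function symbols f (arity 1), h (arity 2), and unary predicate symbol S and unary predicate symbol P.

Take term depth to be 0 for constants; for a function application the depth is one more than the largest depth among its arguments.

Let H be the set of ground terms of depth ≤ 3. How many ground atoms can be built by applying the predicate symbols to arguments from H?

First count ground terms of depth ≤ 3.
Let N_k count ground terms of depth at most k. Each non-constant term of depth ≤ k is some function symbol applied to depth-≤(k−1) arguments, giving N_k = 1 + N_{k-1} + N_{k-1}^2.
N_0 = 1
N_1 = 1 + 1 + 1^2 = 3
N_2 = 1 + 3 + 3^2 = 13
N_3 = 1 + 13 + 13^2 = 183
So |H| = 183.
Ground atoms are formed by filling each argument slot of a predicate with a term from H, so an r-ary predicate gives |H|^r atoms:
  S: 183;  P: 183
Total ground atoms: 183 + 183 = 366.

366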